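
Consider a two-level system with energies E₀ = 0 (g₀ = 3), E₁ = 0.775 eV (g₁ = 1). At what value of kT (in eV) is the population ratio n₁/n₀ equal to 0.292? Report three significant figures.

5.85 eV

n₁/n₀ = (g₁/g₀) exp[−(E₁−E₀)/kT] = 0.292.
⇒ (E₁−E₀)/kT = ln((1/3)/0.292) = ln(1.1416) = 0.13243.
kT = 0.775 eV / 0.13243 = 5.85 eV.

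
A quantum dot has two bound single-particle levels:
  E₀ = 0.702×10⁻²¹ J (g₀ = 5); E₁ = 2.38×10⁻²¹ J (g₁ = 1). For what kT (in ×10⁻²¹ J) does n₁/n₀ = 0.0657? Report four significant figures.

n₁/n₀ = (g₁/g₀) exp[−(E₁−E₀)/kT] = 0.0657.
⇒ (E₁−E₀)/kT = ln((1/5)/0.0657) = ln(3.04414) = 1.11322.
kT = 1.678 ×10⁻²¹ J / 1.11322 = 1.507 ×10⁻²¹ J.

1.507 ×10⁻²¹ J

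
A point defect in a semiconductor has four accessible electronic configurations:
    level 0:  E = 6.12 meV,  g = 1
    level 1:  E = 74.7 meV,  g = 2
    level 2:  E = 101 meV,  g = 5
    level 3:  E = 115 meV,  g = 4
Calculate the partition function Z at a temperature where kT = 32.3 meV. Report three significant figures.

Z = 1.36

Eᵢ/kT = 0.18947, 2.3127, 3.1269, 3.5604.
Z = Σ gᵢe^(−Eᵢ/kT) = 1·e^(−0.18947) + 2·e^(−2.3127) + 5·e^(−3.1269) + 4·e^(−3.5604) = 0.82740 + 0.19799 + 0.21927 + 0.11371 = 1.3584.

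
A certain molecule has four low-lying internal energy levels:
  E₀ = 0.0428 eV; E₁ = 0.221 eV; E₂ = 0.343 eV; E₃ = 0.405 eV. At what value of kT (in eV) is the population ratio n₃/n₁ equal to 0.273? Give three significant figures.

n₃/n₁ = exp[−(E₃−E₁)/kT] = 0.273.
⇒ (E₃−E₁)/kT = ln(1/0.273) = ln(3.6630) = 1.2983.
kT = 0.184 eV / 1.2983 = 0.142 eV.

0.142 eV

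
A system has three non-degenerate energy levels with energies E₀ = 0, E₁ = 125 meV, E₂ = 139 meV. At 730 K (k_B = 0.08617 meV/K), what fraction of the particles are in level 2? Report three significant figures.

0.0880

k_BT = 0.08617 × 730 K = 62.904 meV.
Eᵢ/kT = 0, 1.9872, 2.2097.
Z = Σ e^(−Eᵢ/kT) = e^(−0) + e^(−1.9872) + e^(−2.2097) = 1.0000 + 0.13708 + 0.10973 = 1.2468.
P₂ = e^(−E₂/kT) / Z = 0.10973/1.2468 = 0.0880.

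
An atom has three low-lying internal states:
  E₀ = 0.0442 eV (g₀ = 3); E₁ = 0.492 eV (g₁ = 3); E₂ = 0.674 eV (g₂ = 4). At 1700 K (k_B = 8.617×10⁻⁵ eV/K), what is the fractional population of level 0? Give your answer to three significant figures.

k_BT = 8.617×10⁻⁵ × 1700 K = 0.14649 eV.
Eᵢ/kT = 0.30173, 3.3586, 4.6010.
Z = Σ gᵢe^(−Eᵢ/kT) = 3·e^(−0.30173) + 3·e^(−3.3586) + 4·e^(−4.6010) = 2.2186 + 0.10435 + 0.040167 = 2.3631.
P₀ = g₀ e^(−E₀/kT) / Z = 2.2186/2.3631 = 0.939.

0.939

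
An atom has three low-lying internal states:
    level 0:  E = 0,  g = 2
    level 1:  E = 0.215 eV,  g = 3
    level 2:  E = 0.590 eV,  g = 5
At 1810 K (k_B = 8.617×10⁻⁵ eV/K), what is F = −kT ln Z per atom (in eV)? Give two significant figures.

-0.16 eV

k_BT = 8.617×10⁻⁵ × 1810 K = 0.1560 eV.
Eᵢ/kT = 0, 1.378, 3.782.
Z = Σ gᵢe^(−Eᵢ/kT) = 2·e^(−0) + 3·e^(−1.378) + 5·e^(−3.782) = 2.000 + 0.7562 + 0.1139 = 2.870.
F = −kT ln Z = −0.1560 × ln(2.870) = −0.1560 × 1.054 = -0.16 eV.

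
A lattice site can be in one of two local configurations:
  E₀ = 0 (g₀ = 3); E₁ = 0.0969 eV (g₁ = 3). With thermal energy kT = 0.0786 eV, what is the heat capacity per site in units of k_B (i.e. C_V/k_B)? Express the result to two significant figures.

Eᵢ/kT = 0, 1.233.
Z = Σ gᵢe^(−Eᵢ/kT) = 3·e^(−0) + 3·e^(−1.233) = 3.000 + 0.8743 = 3.874.
⟨E⟩ = 0.02187 eV, ⟨E²⟩ = 0.002119 eV².
C_V/k_B = (⟨E²⟩ − ⟨E⟩²)/(kT)² = (0.002119 − 0.0004783)/0.006178 = 0.27.

0.27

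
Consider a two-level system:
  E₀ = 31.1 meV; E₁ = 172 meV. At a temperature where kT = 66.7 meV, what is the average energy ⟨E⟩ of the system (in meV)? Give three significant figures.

46.3 meV

Eᵢ/kT = 0.46627, 2.5787.
Z = Σ e^(−Eᵢ/kT) = e^(−0.46627) + e^(−2.5787) = 0.62734 + 0.075873 = 0.70321.
⟨E⟩ = Σ Eᵢ e^(−Eᵢ/kT) / Z = (31.1·0.62734 + 172·0.075873) / 0.70321 = 46.3 meV.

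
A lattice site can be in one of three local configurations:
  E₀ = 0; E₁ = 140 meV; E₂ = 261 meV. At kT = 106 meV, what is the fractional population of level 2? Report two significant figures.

Eᵢ/kT = 0, 1.321, 2.462.
Z = Σ e^(−Eᵢ/kT) = e^(−0) + e^(−1.321) + e^(−2.462) = 1.000 + 0.2669 + 0.08526 = 1.352.
P₂ = e^(−E₂/kT) / Z = 0.08526/1.352 = 0.063.

0.063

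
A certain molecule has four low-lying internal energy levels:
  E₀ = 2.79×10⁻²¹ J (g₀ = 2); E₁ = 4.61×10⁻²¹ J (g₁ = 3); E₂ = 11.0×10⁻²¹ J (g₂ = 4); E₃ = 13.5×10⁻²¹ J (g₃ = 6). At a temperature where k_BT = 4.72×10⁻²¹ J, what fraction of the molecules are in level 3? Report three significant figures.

0.116

Eᵢ/kT = 0.59110, 0.97669, 2.3305, 2.8602.
Z = Σ gᵢe^(−Eᵢ/kT) = 2·e^(−0.59110) + 3·e^(−0.97669) + 4·e^(−2.3305) + 6·e^(−2.8602) = 1.1074 + 1.1297 + 0.38899 + 0.34354 = 2.9696.
P₃ = g₃ e^(−E₃/kT) / Z = 0.34354/2.9696 = 0.116.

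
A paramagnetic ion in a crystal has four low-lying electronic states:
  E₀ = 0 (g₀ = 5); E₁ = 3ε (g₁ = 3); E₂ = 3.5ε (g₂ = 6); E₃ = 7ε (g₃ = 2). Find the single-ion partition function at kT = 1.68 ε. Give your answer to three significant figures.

Z = 6.28

Eᵢ/kT = 0, 1.7857, 2.0833, 4.1667.
Z = Σ gᵢe^(−Eᵢ/kT) = 5·e^(−0) + 3·e^(−1.7857) + 6·e^(−2.0833) + 2·e^(−4.1667) = 5.0000 + 0.50304 + 0.74711 + 0.031007 = 6.2812.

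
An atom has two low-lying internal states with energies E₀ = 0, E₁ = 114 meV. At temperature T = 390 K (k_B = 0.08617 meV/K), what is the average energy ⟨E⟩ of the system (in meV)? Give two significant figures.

3.7 meV

k_BT = 0.08617 × 390 K = 33.61 meV.
Eᵢ/kT = 0, 3.392.
Z = Σ e^(−Eᵢ/kT) = e^(−0) + e^(−3.392) = 1.000 + 0.03364 = 1.034.
⟨E⟩ = Σ Eᵢ e^(−Eᵢ/kT) / Z = (0·1.000 + 114·0.03364) / 1.034 = 3.7 meV.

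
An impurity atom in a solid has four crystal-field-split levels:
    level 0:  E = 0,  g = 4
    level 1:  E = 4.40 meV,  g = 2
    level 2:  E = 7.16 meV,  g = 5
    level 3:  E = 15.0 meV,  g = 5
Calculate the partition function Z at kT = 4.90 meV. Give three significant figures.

Z = 6.21

Eᵢ/kT = 0, 0.89796, 1.4612, 3.0612.
Z = Σ gᵢe^(−Eᵢ/kT) = 4·e^(−0) + 2·e^(−0.89796) + 5·e^(−1.4612) + 5·e^(−3.0612) = 4.0000 + 0.81480 + 1.1598 + 0.23416 = 6.2088.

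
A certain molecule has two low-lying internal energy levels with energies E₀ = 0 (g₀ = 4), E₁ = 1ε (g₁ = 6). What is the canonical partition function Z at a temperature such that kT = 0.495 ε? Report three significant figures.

Eᵢ/kT = 0, 2.0202.
Z = Σ gᵢe^(−Eᵢ/kT) = 4·e^(−0) + 6·e^(−2.0202) = 4.0000 + 0.79577 = 4.7958.

Z = 4.80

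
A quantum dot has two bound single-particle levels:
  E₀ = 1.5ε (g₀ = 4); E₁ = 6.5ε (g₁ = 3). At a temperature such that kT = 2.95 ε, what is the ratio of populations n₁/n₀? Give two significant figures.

n₁/n₀ = (g₁/g₀) exp[−(E₁−E₀)/kT] = (3/4) × exp(−(5.0ε)/(2.95ε)) = (3/4) × exp(-1.695) = 0.14.

0.14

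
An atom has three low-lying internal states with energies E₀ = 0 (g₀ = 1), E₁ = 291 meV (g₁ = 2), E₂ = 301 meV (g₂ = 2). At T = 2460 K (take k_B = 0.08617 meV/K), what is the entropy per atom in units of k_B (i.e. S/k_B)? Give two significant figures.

k_BT = 0.08617 × 2460 K = 212.0 meV.
Eᵢ/kT = 0, 1.373, 1.420.
Z = Σ gᵢe^(−Eᵢ/kT) = 1·e^(−0) + 2·e^(−1.373) + 2·e^(−1.420) = 1.000 + 0.5067 + 0.4834 = 1.990.
⟨E⟩ = Σ EᵢPᵢ = 147.2 meV.
S/k_B = ln Z + ⟨E⟩/kT = ln(1.990) + 147.2/212.0 = 0.6881 + 0.6943 = 1.4.

1.4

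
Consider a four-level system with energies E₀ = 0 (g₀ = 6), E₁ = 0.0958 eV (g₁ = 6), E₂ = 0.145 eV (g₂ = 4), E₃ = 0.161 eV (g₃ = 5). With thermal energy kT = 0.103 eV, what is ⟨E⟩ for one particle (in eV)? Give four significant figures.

Eᵢ/kT = 0, 0.930097, 1.40777, 1.56311.
Z = Σ gᵢe^(−Eᵢ/kT) = 6·e^(−0) + 6·e^(−0.930097) + 4·e^(−1.40777) + 5·e^(−1.56311) = 6.00000 + 2.36709 + 0.978753 + 1.04742 = 10.3933.
⟨E⟩ = Σ Eᵢ gᵢe^(−Eᵢ/kT) / Z = (0·6.00000 + 0.0958·2.36709 + 0.145·0.978753 + 0.161·1.04742) / 10.3933 = 0.05170 eV.

0.05170 eV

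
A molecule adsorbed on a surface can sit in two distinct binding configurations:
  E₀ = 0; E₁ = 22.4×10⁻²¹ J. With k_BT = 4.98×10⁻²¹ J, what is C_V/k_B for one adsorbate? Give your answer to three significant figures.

Eᵢ/kT = 0, 4.4980.
Z = Σ e^(−Eᵢ/kT) = e^(−0) + e^(−4.4980) = 1.0000 + 0.011131 = 1.0111.
⟨E⟩ = 0.24660, ⟨E²⟩ = 5.5238.
C_V/k_B = (⟨E²⟩ − ⟨E⟩²)/(kT)² = (5.5238 − 0.060812)/24.800 = 0.220.

0.220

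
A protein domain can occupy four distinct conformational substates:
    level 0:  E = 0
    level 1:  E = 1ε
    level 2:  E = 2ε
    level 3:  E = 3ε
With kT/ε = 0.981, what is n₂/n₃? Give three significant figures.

2.77

n₂/n₃ = exp[−(E₂−E₃)/kT] = exp(−(-1ε)/(0.981ε)) = exp(1.0194) = 2.77.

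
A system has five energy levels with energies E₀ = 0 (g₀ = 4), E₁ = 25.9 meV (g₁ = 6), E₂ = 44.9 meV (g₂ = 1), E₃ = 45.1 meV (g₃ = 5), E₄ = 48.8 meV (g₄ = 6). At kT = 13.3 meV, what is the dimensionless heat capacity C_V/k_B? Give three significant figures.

1.15

Eᵢ/kT = 0, 1.9474, 3.3759, 3.3910, 3.6692.
Z = Σ gᵢe^(−Eᵢ/kT) = 4·e^(−0) + 6·e^(−1.9474) + 1·e^(−3.3759) + 5·e^(−3.3910) + 6·e^(−3.6692) = 4.0000 + 0.85587 + 0.034187 + 0.16837 + 0.15298 = 5.2114.
⟨E⟩ = 7.4377 meV, ⟨E²⟩ = 259.01 meV².
C_V/k_B = (⟨E²⟩ − ⟨E⟩²)/(kT)² = (259.01 − 55.319)/176.89 = 1.15.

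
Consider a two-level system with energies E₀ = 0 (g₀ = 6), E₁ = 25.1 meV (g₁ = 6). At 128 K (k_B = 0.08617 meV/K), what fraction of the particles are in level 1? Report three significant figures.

k_BT = 0.08617 × 128 K = 11.030 meV.
Eᵢ/kT = 0, 2.2756.
Z = Σ gᵢe^(−Eᵢ/kT) = 6·e^(−0) + 6·e^(−2.2756) = 6.0000 + 0.61641 = 6.6164.
P₁ = g₁ e^(−E₁/kT) / Z = 0.61641/6.6164 = 0.0932.

0.0932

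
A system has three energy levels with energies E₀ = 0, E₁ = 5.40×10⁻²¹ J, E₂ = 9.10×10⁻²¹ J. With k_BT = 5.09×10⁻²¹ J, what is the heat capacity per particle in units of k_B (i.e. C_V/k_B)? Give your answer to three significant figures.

0.417

Eᵢ/kT = 0, 1.0609, 1.7878.
Z = Σ e^(−Eᵢ/kT) = e^(−0) + e^(−1.0609) + e^(−1.7878) = 1.0000 + 0.34614 + 0.16733 = 1.5135.
⟨E⟩ = 2.2411, ⟨E²⟩ = 15.824.
C_V/k_B = (⟨E²⟩ − ⟨E⟩²)/(kT)² = (15.824 − 5.0225)/25.908 = 0.417.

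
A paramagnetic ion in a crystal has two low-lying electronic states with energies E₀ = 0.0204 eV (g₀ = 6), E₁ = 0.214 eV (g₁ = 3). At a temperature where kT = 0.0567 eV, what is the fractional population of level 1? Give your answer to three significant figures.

Eᵢ/kT = 0.35979, 3.7743.
Z = Σ gᵢe^(−Eᵢ/kT) = 6·e^(−0.35979) + 3·e^(−3.7743) = 4.1869 + 0.068859 = 4.2558.
P₁ = g₁ e^(−E₁/kT) / Z = 0.068859/4.2558 = 0.0162.

0.0162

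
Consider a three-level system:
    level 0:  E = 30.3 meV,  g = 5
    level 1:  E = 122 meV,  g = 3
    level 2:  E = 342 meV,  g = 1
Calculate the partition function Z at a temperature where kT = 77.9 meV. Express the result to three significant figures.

Eᵢ/kT = 0.38896, 1.5661, 4.3902.
Z = Σ gᵢe^(−Eᵢ/kT) = 5·e^(−0.38896) + 3·e^(−1.5661) + 1·e^(−4.3902) = 3.3888 + 0.62657 + 0.012398 = 4.0278.

Z = 4.03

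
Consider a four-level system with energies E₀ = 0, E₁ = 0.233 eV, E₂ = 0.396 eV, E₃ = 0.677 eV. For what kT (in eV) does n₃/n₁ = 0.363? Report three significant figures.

n₃/n₁ = exp[−(E₃−E₁)/kT] = 0.363.
⇒ (E₃−E₁)/kT = ln(1/0.363) = ln(2.7548) = 1.0133.
kT = 0.444 eV / 1.0133 = 0.438 eV.

0.438 eV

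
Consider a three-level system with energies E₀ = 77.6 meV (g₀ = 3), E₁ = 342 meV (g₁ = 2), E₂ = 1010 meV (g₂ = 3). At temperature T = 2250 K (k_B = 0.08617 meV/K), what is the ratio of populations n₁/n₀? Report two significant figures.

0.17

k_BT = 0.08617 × 2250 K = 193.9 meV.
n₁/n₀ = (g₁/g₀) exp[−(E₁−E₀)/kT] = (2/3) × exp(−(264.4 meV)/(193.9 meV)) = (2/3) × exp(-1.364) = 0.17.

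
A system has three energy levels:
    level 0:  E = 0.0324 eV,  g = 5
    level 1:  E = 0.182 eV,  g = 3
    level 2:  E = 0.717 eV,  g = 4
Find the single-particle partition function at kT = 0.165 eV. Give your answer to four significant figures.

Eᵢ/kT = 0.196364, 1.10303, 4.34545.
Z = Σ gᵢe^(−Eᵢ/kT) = 5·e^(−0.196364) + 3·e^(−1.10303) + 4·e^(−4.34545) = 4.10857 + 0.995592 + 0.0518627 = 5.15602.

Z = 5.156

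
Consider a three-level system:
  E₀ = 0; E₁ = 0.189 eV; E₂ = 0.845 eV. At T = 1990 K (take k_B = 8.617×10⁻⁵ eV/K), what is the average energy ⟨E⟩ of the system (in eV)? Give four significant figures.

k_BT = 8.617×10⁻⁵ × 1990 K = 0.171478 eV.
Eᵢ/kT = 0, 1.10218, 4.92775.
Z = Σ e^(−Eᵢ/kT) = e^(−0) + e^(−1.10218) + e^(−4.92775) = 1.00000 + 0.332146 + 0.00724278 = 1.33939.
⟨E⟩ = Σ Eᵢ e^(−Eᵢ/kT) / Z = (0·1.00000 + 0.189·0.332146 + 0.845·0.00724278) / 1.33939 = 0.05144 eV.

0.05144 eV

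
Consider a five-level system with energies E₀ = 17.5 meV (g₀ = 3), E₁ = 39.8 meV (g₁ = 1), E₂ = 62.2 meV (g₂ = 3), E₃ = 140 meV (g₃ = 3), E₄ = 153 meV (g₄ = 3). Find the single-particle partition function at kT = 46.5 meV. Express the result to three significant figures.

Z = 3.53

Eᵢ/kT = 0.37634, 0.85591, 1.3376, 3.0108, 3.2903.
Z = Σ gᵢe^(−Eᵢ/kT) = 3·e^(−0.37634) + 1·e^(−0.85591) + 3·e^(−1.3376) + 3·e^(−3.0108) + 3·e^(−3.2903) = 2.0591 + 0.42490 + 0.78742 + 0.14776 + 0.11173 = 3.5309.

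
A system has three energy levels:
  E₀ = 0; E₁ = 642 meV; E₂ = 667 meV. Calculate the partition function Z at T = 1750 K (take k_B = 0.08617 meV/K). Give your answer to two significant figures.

k_BT = 0.08617 × 1750 K = 150.8 meV.
Eᵢ/kT = 0, 4.257, 4.423.
Z = Σ e^(−Eᵢ/kT) = e^(−0) + e^(−4.257) + e^(−4.423) = 1.000 + 0.01416 + 0.01200 = 1.026.

Z = 1.0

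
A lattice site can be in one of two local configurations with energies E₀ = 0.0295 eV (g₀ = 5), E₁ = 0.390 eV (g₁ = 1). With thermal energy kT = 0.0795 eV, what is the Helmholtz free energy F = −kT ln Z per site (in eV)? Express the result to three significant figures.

-0.0986 eV

Eᵢ/kT = 0.37107, 4.9057.
Z = Σ gᵢe^(−Eᵢ/kT) = 5·e^(−0.37107) + 1·e^(−4.9057) = 3.4500 + 0.0074043 = 3.4574.
F = −kT ln Z = −0.0795 × ln(3.4574) = −0.0795 × 1.2405 = -0.0986 eV.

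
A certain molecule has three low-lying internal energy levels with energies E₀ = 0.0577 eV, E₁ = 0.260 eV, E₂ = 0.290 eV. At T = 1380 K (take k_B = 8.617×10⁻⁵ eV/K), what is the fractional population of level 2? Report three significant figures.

0.107

k_BT = 8.617×10⁻⁵ × 1380 K = 0.11891 eV.
Eᵢ/kT = 0.48524, 2.1865, 2.4388.
Z = Σ e^(−Eᵢ/kT) = e^(−0.48524) + e^(−2.1865) + e^(−2.4388) = 0.61555 + 0.11231 + 0.087266 = 0.81513.
P₂ = e^(−E₂/kT) / Z = 0.087266/0.81513 = 0.107.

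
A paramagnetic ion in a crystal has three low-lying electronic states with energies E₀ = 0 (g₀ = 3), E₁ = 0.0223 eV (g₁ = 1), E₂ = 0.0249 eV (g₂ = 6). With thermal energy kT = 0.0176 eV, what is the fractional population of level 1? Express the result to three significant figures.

Eᵢ/kT = 0, 1.2670, 1.4148.
Z = Σ gᵢe^(−Eᵢ/kT) = 3·e^(−0) + 1·e^(−1.2670) + 6·e^(−1.4148) = 3.0000 + 0.28168 + 1.4578 = 4.7395.
P₁ = g₁ e^(−E₁/kT) / Z = 0.28168/4.7395 = 0.0594.

0.0594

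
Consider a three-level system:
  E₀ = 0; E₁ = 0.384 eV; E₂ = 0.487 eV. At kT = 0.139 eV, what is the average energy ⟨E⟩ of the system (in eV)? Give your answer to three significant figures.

Eᵢ/kT = 0, 2.7626, 3.5036.
Z = Σ e^(−Eᵢ/kT) = e^(−0) + e^(−2.7626) + e^(−3.5036) = 1.0000 + 0.063127 + 0.030089 = 1.0932.
⟨E⟩ = Σ Eᵢ e^(−Eᵢ/kT) / Z = (0·1.0000 + 0.384·0.063127 + 0.487·0.030089) / 1.0932 = 0.0356 eV.

0.0356 eV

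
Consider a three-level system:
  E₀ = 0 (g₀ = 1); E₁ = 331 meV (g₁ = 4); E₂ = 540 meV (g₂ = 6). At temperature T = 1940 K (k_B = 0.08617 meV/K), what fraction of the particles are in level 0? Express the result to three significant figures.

k_BT = 0.08617 × 1940 K = 167.17 meV.
Eᵢ/kT = 0, 1.9800, 3.2302.
Z = Σ gᵢe^(−Eᵢ/kT) = 1·e^(−0) + 4·e^(−1.9800) + 6·e^(−3.2302) = 1.0000 + 0.55228 + 0.23730 = 1.7896.
P₀ = g₀ e^(−E₀/kT) / Z = 1.0000/1.7896 = 0.559.

0.559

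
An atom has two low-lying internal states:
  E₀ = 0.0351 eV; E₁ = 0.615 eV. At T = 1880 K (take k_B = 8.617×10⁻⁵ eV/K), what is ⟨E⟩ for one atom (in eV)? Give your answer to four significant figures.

0.05083 eV

k_BT = 8.617×10⁻⁵ × 1880 K = 0.162000 eV.
Eᵢ/kT = 0.216667, 3.79630.
Z = Σ e^(−Eᵢ/kT) = e^(−0.216667) + e^(−3.79630) = 0.805198 + 0.0224537 = 0.827652.
⟨E⟩ = Σ Eᵢ e^(−Eᵢ/kT) / Z = (0.0351·0.805198 + 0.615·0.0224537) / 0.827652 = 0.05083 eV.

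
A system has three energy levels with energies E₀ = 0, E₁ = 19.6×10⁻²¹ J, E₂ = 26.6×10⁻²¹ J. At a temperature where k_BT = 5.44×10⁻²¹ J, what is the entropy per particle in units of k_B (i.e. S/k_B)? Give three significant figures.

0.165

Eᵢ/kT = 0, 3.6029, 4.8897.
Z = Σ e^(−Eᵢ/kT) = e^(−0) + e^(−3.6029) + e^(−4.8897) = 1.0000 + 0.027245 + 0.0075237 = 1.0348.
⟨E⟩ = Σ EᵢPᵢ = 0.70944 ×10⁻²¹ J.
S/k_B = ln Z + ⟨E⟩/kT = ln(1.0348) + 0.70944/5.44 = 0.034208 + 0.13041 = 0.165.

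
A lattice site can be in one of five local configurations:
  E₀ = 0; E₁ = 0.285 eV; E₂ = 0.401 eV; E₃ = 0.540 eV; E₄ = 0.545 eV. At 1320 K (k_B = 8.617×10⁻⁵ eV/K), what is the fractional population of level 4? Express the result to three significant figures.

0.00736

k_BT = 8.617×10⁻⁵ × 1320 K = 0.11374 eV.
Eᵢ/kT = 0, 2.5057, 3.5256, 4.7477, 4.7916.
Z = Σ e^(−Eᵢ/kT) = e^(−0) + e^(−2.5057) + e^(−3.5256) + e^(−4.7477) + e^(−4.7916) = 1.0000 + 0.081618 + 0.029434 + 0.0086716 + 0.0082992 = 1.1280.
P₄ = e^(−E₄/kT) / Z = 0.0082992/1.1280 = 0.00736.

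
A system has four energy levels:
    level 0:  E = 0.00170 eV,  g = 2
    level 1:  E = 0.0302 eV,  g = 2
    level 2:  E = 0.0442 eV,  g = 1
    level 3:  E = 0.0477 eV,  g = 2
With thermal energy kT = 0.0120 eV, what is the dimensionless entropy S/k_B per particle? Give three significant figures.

Eᵢ/kT = 0.14167, 2.5167, 3.6833, 3.9750.
Z = Σ gᵢe^(−Eᵢ/kT) = 2·e^(−0.14167) + 2·e^(−2.5167) + 1·e^(−3.6833) + 2·e^(−3.9750) = 1.7358 + 0.16145 + 0.025140 + 0.037559 = 1.9599.
⟨E⟩ = Σ EᵢPᵢ = 0.0054745 eV.
S/k_B = ln Z + ⟨E⟩/kT = ln(1.9599) + 0.0054745/0.0120 = 0.67289 + 0.45621 = 1.13.

1.13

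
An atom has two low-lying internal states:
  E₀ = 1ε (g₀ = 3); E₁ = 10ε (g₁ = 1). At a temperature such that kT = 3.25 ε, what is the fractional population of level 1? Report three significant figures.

0.0205

Eᵢ/kT = 0.30769, 3.0769.
Z = Σ gᵢe^(−Eᵢ/kT) = 3·e^(−0.30769) + 1·e^(−3.0769) = 2.2054 + 0.046102 = 2.2515.
P₁ = g₁ e^(−E₁/kT) / Z = 0.046102/2.2515 = 0.0205.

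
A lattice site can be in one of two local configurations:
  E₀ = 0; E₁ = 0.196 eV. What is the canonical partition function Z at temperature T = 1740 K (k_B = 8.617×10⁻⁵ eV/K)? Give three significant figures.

Z = 1.27

k_BT = 8.617×10⁻⁵ × 1740 K = 0.14994 eV.
Eᵢ/kT = 0, 1.3072.
Z = Σ e^(−Eᵢ/kT) = e^(−0) + e^(−1.3072) = 1.0000 + 0.27058 = 1.2706.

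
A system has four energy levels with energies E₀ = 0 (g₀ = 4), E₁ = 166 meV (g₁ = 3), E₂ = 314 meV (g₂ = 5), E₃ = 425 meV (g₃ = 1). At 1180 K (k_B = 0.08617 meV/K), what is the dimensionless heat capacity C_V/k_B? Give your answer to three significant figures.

0.701

k_BT = 0.08617 × 1180 K = 101.68 meV.
Eᵢ/kT = 0, 1.6326, 3.0881, 4.1798.
Z = Σ gᵢe^(−Eᵢ/kT) = 4·e^(−0) + 3·e^(−1.6326) + 5·e^(−3.0881) + 1·e^(−4.1798) = 4.0000 + 0.58626 + 0.22794 + 0.015302 = 4.8295.
⟨E⟩ = 36.318 meV, ⟨E²⟩ = 8570.8 meV².
C_V/k_B = (⟨E²⟩ − ⟨E⟩²)/(kT)² = (8570.8 − 1319.0)/10339 = 0.701.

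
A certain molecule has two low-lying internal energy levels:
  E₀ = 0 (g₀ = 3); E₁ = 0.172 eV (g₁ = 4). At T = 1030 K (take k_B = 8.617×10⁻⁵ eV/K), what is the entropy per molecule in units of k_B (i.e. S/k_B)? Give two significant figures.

k_BT = 8.617×10⁻⁵ × 1030 K = 0.08876 eV.
Eᵢ/kT = 0, 1.938.
Z = Σ gᵢe^(−Eᵢ/kT) = 3·e^(−0) + 4·e^(−1.938) = 3.000 + 0.5760 = 3.576.
⟨E⟩ = Σ EᵢPᵢ = 0.02770 eV.
S/k_B = ln Z + ⟨E⟩/kT = ln(3.576) + 0.02770/0.08876 = 1.274 + 0.3121 = 1.6.

1.6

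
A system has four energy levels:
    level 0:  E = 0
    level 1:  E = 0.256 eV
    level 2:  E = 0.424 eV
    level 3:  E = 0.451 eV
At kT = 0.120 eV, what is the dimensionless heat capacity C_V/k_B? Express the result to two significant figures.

Eᵢ/kT = 0, 2.133, 3.533, 3.758.
Z = Σ e^(−Eᵢ/kT) = e^(−0) + e^(−2.133) + e^(−3.533) + e^(−3.758) = 1.000 + 0.1185 + 0.02922 + 0.02333 = 1.171.
⟨E⟩ = 0.04547 eV, ⟨E²⟩ = 0.01517 eV².
C_V/k_B = (⟨E²⟩ − ⟨E⟩²)/(kT)² = (0.01517 − 0.002068)/0.01440 = 0.91.

0.91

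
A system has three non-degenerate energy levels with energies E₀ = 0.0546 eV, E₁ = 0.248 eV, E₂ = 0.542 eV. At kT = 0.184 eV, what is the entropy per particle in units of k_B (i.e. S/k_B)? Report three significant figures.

Eᵢ/kT = 0.29674, 1.3478, 2.9457.
Z = Σ e^(−Eᵢ/kT) = e^(−0.29674) + e^(−1.3478) + e^(−2.9457) = 0.74324 + 0.25981 + 0.052565 = 1.0556.
⟨E⟩ = Σ EᵢPᵢ = 0.12647 eV.
S/k_B = ln Z + ⟨E⟩/kT = ln(1.0556) + 0.12647/0.184 = 0.054109 + 0.68734 = 0.741.

0.741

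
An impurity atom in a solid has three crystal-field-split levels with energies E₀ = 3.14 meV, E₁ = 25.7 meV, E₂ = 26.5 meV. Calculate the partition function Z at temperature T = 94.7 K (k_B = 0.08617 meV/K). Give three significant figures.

k_BT = 0.08617 × 94.7 K = 8.1603 meV.
Eᵢ/kT = 0.38479, 3.1494, 3.2474.
Z = Σ e^(−Eᵢ/kT) = e^(−0.38479) + e^(−3.1494) + e^(−3.2474) = 0.68059 + 0.042878 + 0.038875 = 0.76234.

Z = 0.762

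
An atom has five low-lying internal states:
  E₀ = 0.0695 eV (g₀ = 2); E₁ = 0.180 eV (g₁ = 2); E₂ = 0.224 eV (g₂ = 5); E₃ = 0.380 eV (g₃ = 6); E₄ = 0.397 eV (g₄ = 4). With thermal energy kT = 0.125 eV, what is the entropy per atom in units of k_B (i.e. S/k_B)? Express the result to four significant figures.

Eᵢ/kT = 0.556000, 1.44000, 1.79200, 3.04000, 3.17600.
Z = Σ gᵢe^(−Eᵢ/kT) = 2·e^(−0.556000) + 2·e^(−1.44000) + 5·e^(−1.79200) + 6·e^(−3.04000) + 4·e^(−3.17600) = 1.14700 + 0.473856 + 0.833133 + 0.287009 + 0.167009 = 2.90801.
⟨E⟩ = Σ EᵢPᵢ = 0.181223 eV.
S/k_B = ln Z + ⟨E⟩/kT = ln(2.90801) + 0.181223/0.125 = 1.06747 + 1.44978 = 2.517.

2.517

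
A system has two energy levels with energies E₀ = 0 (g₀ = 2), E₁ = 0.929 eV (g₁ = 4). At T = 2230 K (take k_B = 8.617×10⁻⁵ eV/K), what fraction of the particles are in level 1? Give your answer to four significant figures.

k_BT = 8.617×10⁻⁵ × 2230 K = 0.192159 eV.
Eᵢ/kT = 0, 4.83454.
Z = Σ gᵢe^(−Eᵢ/kT) = 2·e^(−0) + 4·e^(−4.83454) = 2.00000 + 0.0318014 = 2.03180.
P₁ = g₁ e^(−E₁/kT) / Z = 0.0318014/2.03180 = 0.01565.

0.01565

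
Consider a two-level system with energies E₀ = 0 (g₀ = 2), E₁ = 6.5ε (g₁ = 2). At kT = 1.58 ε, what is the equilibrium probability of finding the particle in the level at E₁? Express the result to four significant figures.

Eᵢ/kT = 0, 4.11392.
Z = Σ gᵢe^(−Eᵢ/kT) = 2·e^(−0) + 2·e^(−4.11392) = 2.00000 + 0.0326872 = 2.03269.
P₁ = g₁ e^(−E₁/kT) / Z = 0.0326872/2.03269 = 0.01608.

0.01608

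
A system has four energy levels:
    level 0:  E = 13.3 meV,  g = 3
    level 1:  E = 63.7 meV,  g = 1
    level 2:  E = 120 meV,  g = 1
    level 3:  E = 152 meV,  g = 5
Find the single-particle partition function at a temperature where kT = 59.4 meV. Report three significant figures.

Z = 3.26

Eᵢ/kT = 0.22391, 1.0724, 2.0202, 2.5589.
Z = Σ gᵢe^(−Eᵢ/kT) = 3·e^(−0.22391) + 1·e^(−1.0724) + 1·e^(−2.0202) + 5·e^(−2.5589) = 2.3982 + 0.34219 + 0.13263 + 0.38695 = 3.2600.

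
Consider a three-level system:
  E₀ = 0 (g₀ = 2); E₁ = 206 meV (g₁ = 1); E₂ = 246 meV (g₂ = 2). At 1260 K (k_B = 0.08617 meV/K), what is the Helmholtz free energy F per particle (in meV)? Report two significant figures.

k_BT = 0.08617 × 1260 K = 108.6 meV.
Eᵢ/kT = 0, 1.897, 2.265.
Z = Σ gᵢe^(−Eᵢ/kT) = 2·e^(−0) + 1·e^(−1.897) + 2·e^(−2.265) = 2.000 + 0.1500 + 0.2077 = 2.358.
F = −kT ln Z = −108.6 × ln(2.358) = −108.6 × 0.8578 = -93 meV.

-93 meV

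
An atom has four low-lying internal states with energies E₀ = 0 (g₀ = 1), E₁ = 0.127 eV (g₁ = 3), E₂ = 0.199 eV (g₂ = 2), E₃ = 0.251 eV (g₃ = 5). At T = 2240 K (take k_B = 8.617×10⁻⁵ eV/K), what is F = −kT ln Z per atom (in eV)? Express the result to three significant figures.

-0.296 eV

k_BT = 8.617×10⁻⁵ × 2240 K = 0.19302 eV.
Eᵢ/kT = 0, 0.65796, 1.0310, 1.3004.
Z = Σ gᵢe^(−Eᵢ/kT) = 1·e^(−0) + 3·e^(−0.65796) + 2·e^(−1.0310) + 5·e^(−1.3004) = 1.0000 + 1.5537 + 0.71330 + 1.3621 = 4.6291.
F = −kT ln Z = −0.19302 × ln(4.6291) = −0.19302 × 1.5324 = -0.296 eV.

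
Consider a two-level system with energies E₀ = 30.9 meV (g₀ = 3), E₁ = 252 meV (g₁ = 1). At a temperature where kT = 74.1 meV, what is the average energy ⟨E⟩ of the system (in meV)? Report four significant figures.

Eᵢ/kT = 0.417004, 3.40081.
Z = Σ gᵢe^(−Eᵢ/kT) = 3·e^(−0.417004) + 1·e^(−3.40081) = 1.97705 + 0.0333462 = 2.01040.
⟨E⟩ = Σ Eᵢ gᵢe^(−Eᵢ/kT) / Z = (30.9·1.97705 + 252·0.0333462) / 2.01040 = 34.57 meV.

34.57 meV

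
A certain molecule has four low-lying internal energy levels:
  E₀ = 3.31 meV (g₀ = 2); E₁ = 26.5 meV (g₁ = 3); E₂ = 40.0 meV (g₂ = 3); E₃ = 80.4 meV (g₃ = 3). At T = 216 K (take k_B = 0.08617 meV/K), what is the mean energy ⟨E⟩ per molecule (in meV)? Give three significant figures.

k_BT = 0.08617 × 216 K = 18.613 meV.
Eᵢ/kT = 0.17783, 1.4237, 2.1490, 4.3196.
Z = Σ gᵢe^(−Eᵢ/kT) = 2·e^(−0.17783) + 3·e^(−1.4237) + 3·e^(−2.1490) + 3·e^(−4.3196) = 1.6742 + 0.72246 + 0.34980 + 0.039916 = 2.7864.
⟨E⟩ = Σ Eᵢ gᵢe^(−Eᵢ/kT) / Z = (3.31·1.6742 + 26.5·0.72246 + 40.0·0.34980 + 80.4·0.039916) / 2.7864 = 15.0 meV.

15.0 meV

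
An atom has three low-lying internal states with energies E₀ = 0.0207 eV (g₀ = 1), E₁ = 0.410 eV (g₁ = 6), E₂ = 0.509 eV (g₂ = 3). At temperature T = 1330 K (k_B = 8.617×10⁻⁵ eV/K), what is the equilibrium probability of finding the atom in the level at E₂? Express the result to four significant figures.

0.03406

k_BT = 8.617×10⁻⁵ × 1330 K = 0.114606 eV.
Eᵢ/kT = 0.180619, 3.57747, 4.44130.
Z = Σ gᵢe^(−Eᵢ/kT) = 1·e^(−0.180619) + 6·e^(−3.57747) + 3·e^(−4.44130) = 0.834753 + 0.167678 + 0.0353418 = 1.03777.
P₂ = g₂ e^(−E₂/kT) / Z = 0.0353418/1.03777 = 0.03406.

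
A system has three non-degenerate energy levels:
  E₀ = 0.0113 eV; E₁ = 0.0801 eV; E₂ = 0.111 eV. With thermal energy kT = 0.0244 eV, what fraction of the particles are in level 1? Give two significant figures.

0.055

Eᵢ/kT = 0.4631, 3.283, 4.549.
Z = Σ e^(−Eᵢ/kT) = e^(−0.4631) + e^(−3.283) + e^(−4.549) = 0.6293 + 0.03752 + 0.01058 = 0.6774.
P₁ = e^(−E₁/kT) / Z = 0.03752/0.6774 = 0.055.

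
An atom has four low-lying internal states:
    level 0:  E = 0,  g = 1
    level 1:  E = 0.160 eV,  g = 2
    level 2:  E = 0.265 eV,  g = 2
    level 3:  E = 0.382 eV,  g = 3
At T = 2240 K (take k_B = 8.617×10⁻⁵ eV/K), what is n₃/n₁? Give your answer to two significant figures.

0.47

k_BT = 8.617×10⁻⁵ × 2240 K = 0.1930 eV.
n₃/n₁ = (g₃/g₁) exp[−(E₃−E₁)/kT] = (3/2) × exp(−(0.222 eV)/(0.1930 eV)) = (3/2) × exp(-1.150) = 0.47.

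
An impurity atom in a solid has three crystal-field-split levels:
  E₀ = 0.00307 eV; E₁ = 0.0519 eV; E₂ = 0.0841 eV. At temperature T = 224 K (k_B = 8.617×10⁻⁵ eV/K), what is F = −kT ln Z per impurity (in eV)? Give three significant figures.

k_BT = 8.617×10⁻⁵ × 224 K = 0.019302 eV.
Eᵢ/kT = 0.15905, 2.6888, 4.3571.
Z = Σ e^(−Eᵢ/kT) = e^(−0.15905) + e^(−2.6888) + e^(−4.3571) = 0.85295 + 0.067962 + 0.012815 = 0.93373.
F = −kT ln Z = −0.019302 × ln(0.93373) = −0.019302 × -0.068568 = 0.00132 eV.

0.00132 eV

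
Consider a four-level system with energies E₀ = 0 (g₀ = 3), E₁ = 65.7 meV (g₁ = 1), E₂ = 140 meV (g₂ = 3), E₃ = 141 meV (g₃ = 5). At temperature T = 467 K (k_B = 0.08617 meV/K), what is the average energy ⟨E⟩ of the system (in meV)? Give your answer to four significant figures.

13.67 meV

k_BT = 0.08617 × 467 K = 40.2414 meV.
Eᵢ/kT = 0, 1.63265, 3.47900, 3.50385.
Z = Σ gᵢe^(−Eᵢ/kT) = 3·e^(−0) + 1·e^(−1.63265) + 3·e^(−3.47900) + 5·e^(−3.50385) = 3.00000 + 0.195411 + 0.0925147 + 0.150407 = 3.43833.
⟨E⟩ = Σ Eᵢ gᵢe^(−Eᵢ/kT) / Z = (0·3.00000 + 65.7·0.195411 + 140·0.0925147 + 141·0.150407) / 3.43833 = 13.67 meV.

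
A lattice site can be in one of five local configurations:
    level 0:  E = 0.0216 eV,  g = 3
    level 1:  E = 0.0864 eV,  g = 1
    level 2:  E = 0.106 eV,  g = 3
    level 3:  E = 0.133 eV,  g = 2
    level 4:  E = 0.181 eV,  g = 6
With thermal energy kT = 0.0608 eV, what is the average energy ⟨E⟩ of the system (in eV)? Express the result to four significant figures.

Eᵢ/kT = 0.355263, 1.42105, 1.74342, 2.18750, 2.97697.
Z = Σ gᵢe^(−Eᵢ/kT) = 3·e^(−0.355263) + 1·e^(−1.42105) + 3·e^(−1.74342) + 2·e^(−2.18750) + 6·e^(−2.97697) = 2.10297 + 0.241460 + 0.524763 + 0.224394 + 0.305682 = 3.39927.
⟨E⟩ = Σ Eᵢ gᵢe^(−Eᵢ/kT) / Z = (0.0216·2.10297 + 0.0864·0.241460 + 0.106·0.524763 + 0.133·0.224394 + 0.181·0.305682) / 3.39927 = 0.06092 eV.

0.06092 eV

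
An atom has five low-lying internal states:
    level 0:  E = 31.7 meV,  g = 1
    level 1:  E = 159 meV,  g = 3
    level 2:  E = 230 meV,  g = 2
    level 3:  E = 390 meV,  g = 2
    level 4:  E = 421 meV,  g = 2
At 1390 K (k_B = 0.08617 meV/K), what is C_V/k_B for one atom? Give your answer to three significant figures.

0.740

k_BT = 0.08617 × 1390 K = 119.78 meV.
Eᵢ/kT = 0.26465, 1.3274, 1.9202, 3.2560, 3.5148.
Z = Σ gᵢe^(−Eᵢ/kT) = 1·e^(−0.26465) + 3·e^(−1.3274) + 2·e^(−1.9202) + 2·e^(−3.2560) + 2·e^(−3.5148) = 0.76747 + 0.79550 + 0.29316 + 0.077085 + 0.059508 = 1.9927.
⟨E⟩ = 137.18 meV, ⟨E²⟩ = 29439 meV².
C_V/k_B = (⟨E²⟩ − ⟨E⟩²)/(kT)² = (29439 − 18818)/14347 = 0.740.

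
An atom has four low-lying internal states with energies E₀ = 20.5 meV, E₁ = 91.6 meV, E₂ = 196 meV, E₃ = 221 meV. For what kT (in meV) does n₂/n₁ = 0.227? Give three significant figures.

70.4 meV

n₂/n₁ = exp[−(E₂−E₁)/kT] = 0.227.
⇒ (E₂−E₁)/kT = ln(1/0.227) = ln(4.4053) = 1.4828.
kT = 104.4 meV / 1.4828 = 70.4 meV.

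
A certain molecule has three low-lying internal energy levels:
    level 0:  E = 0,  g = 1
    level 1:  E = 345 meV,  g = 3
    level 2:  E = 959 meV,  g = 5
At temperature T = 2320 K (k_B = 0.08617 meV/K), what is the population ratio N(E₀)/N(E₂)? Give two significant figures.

24

k_BT = 0.08617 × 2320 K = 199.9 meV.
n₀/n₂ = (g₀/g₂) exp[−(E₀−E₂)/kT] = (1/5) × exp(−(-959 meV)/(199.9 meV)) = (1/5) × exp(4.797) = 24.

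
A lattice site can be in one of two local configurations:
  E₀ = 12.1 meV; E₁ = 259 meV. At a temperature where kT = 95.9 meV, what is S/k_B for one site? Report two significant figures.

Eᵢ/kT = 0.1262, 2.701.
Z = Σ e^(−Eᵢ/kT) = e^(−0.1262) + e^(−2.701) = 0.8814 + 0.06714 = 0.9485.
⟨E⟩ = Σ EᵢPᵢ = 29.58 meV.
S/k_B = ln Z + ⟨E⟩/kT = ln(0.9485) + 29.58/95.9 = -0.05287 + 0.3084 = 0.26.

0.26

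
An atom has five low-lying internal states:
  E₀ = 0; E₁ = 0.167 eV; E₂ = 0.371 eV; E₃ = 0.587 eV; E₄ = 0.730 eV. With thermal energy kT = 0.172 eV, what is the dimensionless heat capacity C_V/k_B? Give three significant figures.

0.734

Eᵢ/kT = 0, 0.97093, 2.1570, 3.4128, 4.2442.
Z = Σ e^(−Eᵢ/kT) = e^(−0) + e^(−0.97093) + e^(−2.1570) + e^(−3.4128) + e^(−4.2442) = 1.0000 + 0.37873 + 0.11567 + 0.032949 + 0.014347 = 1.5417.
⟨E⟩ = 0.088199 eV, ⟨E²⟩ = 0.029501 eV².
C_V/k_B = (⟨E²⟩ − ⟨E⟩²)/(kT)² = (0.029501 − 0.0077791)/0.029584 = 0.734.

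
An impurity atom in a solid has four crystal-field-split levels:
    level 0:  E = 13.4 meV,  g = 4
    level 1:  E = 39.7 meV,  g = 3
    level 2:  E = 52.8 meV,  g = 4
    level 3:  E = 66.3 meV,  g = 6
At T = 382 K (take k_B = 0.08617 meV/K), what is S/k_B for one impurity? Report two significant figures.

k_BT = 0.08617 × 382 K = 32.92 meV.
Eᵢ/kT = 0.4070, 1.206, 1.604, 2.014.
Z = Σ gᵢe^(−Eᵢ/kT) = 4·e^(−0.4070) + 3·e^(−1.206) + 4·e^(−1.604) + 6·e^(−2.014) = 2.663 + 0.8982 + 0.8044 + 0.8007 = 5.166.
⟨E⟩ = Σ EᵢPᵢ = 32.31 meV.
S/k_B = ln Z + ⟨E⟩/kT = ln(5.166) + 32.31/32.92 = 1.642 + 0.9815 = 2.6.

2.6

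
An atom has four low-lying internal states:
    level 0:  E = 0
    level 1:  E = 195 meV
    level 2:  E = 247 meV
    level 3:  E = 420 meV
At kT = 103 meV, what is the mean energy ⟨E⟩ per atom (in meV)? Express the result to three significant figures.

Eᵢ/kT = 0, 1.8932, 2.3981, 4.0777.
Z = Σ e^(−Eᵢ/kT) = e^(−0) + e^(−1.8932) + e^(−2.3981) + e^(−4.0777) = 1.0000 + 0.15059 + 0.090890 + 0.016946 = 1.2584.
⟨E⟩ = Σ Eᵢ e^(−Eᵢ/kT) / Z = (0·1.0000 + 195·0.15059 + 247·0.090890 + 420·0.016946) / 1.2584 = 46.8 meV.

46.8 meV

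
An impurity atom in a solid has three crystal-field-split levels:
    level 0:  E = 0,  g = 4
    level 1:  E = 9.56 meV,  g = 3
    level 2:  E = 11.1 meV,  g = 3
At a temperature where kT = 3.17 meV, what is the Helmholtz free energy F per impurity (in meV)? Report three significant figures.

Eᵢ/kT = 0, 3.0158, 3.5016.
Z = Σ gᵢe^(−Eᵢ/kT) = 4·e^(−0) + 3·e^(−3.0158) + 3·e^(−3.5016) = 4.0000 + 0.14702 + 0.090447 = 4.2375.
F = −kT ln Z = −3.17 × ln(4.2375) = −3.17 × 1.4440 = -4.58 meV.

-4.58 meV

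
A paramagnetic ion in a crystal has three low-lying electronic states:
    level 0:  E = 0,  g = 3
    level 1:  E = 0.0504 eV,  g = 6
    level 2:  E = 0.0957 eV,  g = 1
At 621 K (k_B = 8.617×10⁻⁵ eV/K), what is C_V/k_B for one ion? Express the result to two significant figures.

k_BT = 8.617×10⁻⁵ × 621 K = 0.05351 eV.
Eᵢ/kT = 0, 0.9419, 1.788.
Z = Σ gᵢe^(−Eᵢ/kT) = 3·e^(−0) + 6·e^(−0.9419) + 1·e^(−1.788) = 3.000 + 2.339 + 0.1673 = 5.506.
⟨E⟩ = 0.02432 eV, ⟨E²⟩ = 0.001357 eV².
C_V/k_B = (⟨E²⟩ − ⟨E⟩²)/(kT)² = (0.001357 − 0.0005915)/0.002863 = 0.27.

0.27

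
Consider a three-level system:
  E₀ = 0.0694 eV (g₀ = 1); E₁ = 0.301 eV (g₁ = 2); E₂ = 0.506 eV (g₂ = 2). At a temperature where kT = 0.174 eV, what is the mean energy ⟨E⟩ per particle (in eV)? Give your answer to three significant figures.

Eᵢ/kT = 0.39885, 1.7299, 2.9080.
Z = Σ gᵢe^(−Eᵢ/kT) = 1·e^(−0.39885) + 2·e^(−1.7299) + 2·e^(−2.9080) = 0.67109 + 0.35460 + 0.10917 = 1.1349.
⟨E⟩ = Σ Eᵢ gᵢe^(−Eᵢ/kT) / Z = (0.0694·0.67109 + 0.301·0.35460 + 0.506·0.10917) / 1.1349 = 0.184 eV.

0.184 eV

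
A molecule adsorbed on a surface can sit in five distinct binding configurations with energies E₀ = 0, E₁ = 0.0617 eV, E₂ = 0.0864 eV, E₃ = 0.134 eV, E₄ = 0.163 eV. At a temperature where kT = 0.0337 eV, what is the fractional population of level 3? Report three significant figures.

0.0148

Eᵢ/kT = 0, 1.8309, 2.5638, 3.9763, 4.8368.
Z = Σ e^(−Eᵢ/kT) = e^(−0) + e^(−1.8309) + e^(−2.5638) + e^(−3.9763) + e^(−4.8368) = 1.0000 + 0.16027 + 0.077012 + 0.018755 + 0.0079324 = 1.2640.
P₃ = e^(−E₃/kT) / Z = 0.018755/1.2640 = 0.0148.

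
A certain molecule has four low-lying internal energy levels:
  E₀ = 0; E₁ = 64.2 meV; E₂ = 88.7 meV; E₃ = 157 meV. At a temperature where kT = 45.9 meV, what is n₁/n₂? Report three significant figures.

1.71

n₁/n₂ = exp[−(E₁−E₂)/kT] = exp(−(-24.5 meV)/(45.9 meV)) = exp(0.53377) = 1.71.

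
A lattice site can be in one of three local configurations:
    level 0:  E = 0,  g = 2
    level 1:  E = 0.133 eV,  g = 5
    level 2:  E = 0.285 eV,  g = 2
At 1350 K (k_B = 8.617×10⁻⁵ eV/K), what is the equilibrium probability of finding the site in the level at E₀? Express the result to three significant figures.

0.531

k_BT = 8.617×10⁻⁵ × 1350 K = 0.11633 eV.
Eᵢ/kT = 0, 1.1433, 2.4499.
Z = Σ gᵢe^(−Eᵢ/kT) = 2·e^(−0) + 5·e^(−1.1433) + 2·e^(−2.4499) = 2.0000 + 1.5938 + 0.17260 = 3.7664.
P₀ = g₀ e^(−E₀/kT) / Z = 2.0000/3.7664 = 0.531.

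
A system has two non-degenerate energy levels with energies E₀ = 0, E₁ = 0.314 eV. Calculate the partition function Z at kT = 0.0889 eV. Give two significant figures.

Eᵢ/kT = 0, 3.532.
Z = Σ e^(−Eᵢ/kT) = e^(−0) + e^(−3.532) = 1.000 + 0.02925 = 1.029.

Z = 1.0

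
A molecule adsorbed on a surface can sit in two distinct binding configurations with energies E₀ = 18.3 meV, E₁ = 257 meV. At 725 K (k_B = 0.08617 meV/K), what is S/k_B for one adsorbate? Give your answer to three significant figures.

k_BT = 0.08617 × 725 K = 62.473 meV.
Eᵢ/kT = 0.29293, 4.1138.
Z = Σ e^(−Eᵢ/kT) = e^(−0.29293) + e^(−4.1138) = 0.74607 + 0.016346 = 0.76242.
⟨E⟩ = Σ EᵢPᵢ = 23.418 meV.
S/k_B = ln Z + ⟨E⟩/kT = ln(0.76242) + 23.418/62.473 = -0.27126 + 0.37485 = 0.104.

0.104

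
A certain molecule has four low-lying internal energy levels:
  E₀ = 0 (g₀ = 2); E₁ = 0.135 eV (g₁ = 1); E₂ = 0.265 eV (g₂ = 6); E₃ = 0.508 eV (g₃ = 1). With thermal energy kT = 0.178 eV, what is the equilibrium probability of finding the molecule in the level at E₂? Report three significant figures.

Eᵢ/kT = 0, 0.75843, 1.4888, 2.8539.
Z = Σ gᵢe^(−Eᵢ/kT) = 2·e^(−0) + 1·e^(−0.75843) + 6·e^(−1.4888) + 1·e^(−2.8539) = 2.0000 + 0.46840 + 1.3539 + 0.057619 = 3.8799.
P₂ = g₂ e^(−E₂/kT) / Z = 1.3539/3.8799 = 0.349.

0.349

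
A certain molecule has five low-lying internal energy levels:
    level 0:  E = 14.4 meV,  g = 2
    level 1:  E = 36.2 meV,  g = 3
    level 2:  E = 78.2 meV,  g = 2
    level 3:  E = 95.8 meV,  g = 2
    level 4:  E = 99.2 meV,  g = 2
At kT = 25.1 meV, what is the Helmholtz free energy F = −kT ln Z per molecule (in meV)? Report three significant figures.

-17.5 meV

Eᵢ/kT = 0.57371, 1.4422, 3.1155, 3.8167, 3.9522.
Z = Σ gᵢe^(−Eᵢ/kT) = 2·e^(−0.57371) + 3·e^(−1.4422) + 2·e^(−3.1155) + 2·e^(−3.8167) + 2·e^(−3.9522) = 1.1269 + 0.70922 + 0.088713 + 0.044001 + 0.038425 = 2.0073.
F = −kT ln Z = −25.1 × ln(2.0073) = −25.1 × 0.69679 = -17.5 meV.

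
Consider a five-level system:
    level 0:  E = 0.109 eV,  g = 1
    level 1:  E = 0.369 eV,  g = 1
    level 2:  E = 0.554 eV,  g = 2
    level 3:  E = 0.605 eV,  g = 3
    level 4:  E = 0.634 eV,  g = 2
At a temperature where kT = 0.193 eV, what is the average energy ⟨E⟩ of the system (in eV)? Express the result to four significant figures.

Eᵢ/kT = 0.564767, 1.91192, 2.87047, 3.13472, 3.28497.
Z = Σ gᵢe^(−Eᵢ/kT) = 1·e^(−0.564767) + 1·e^(−1.91192) + 2·e^(−2.87047) + 3·e^(−3.13472) + 2·e^(−3.28497) = 0.568493 + 0.147796 + 0.113345 + 0.130536 + 0.0748834 = 1.03505.
⟨E⟩ = Σ Eᵢ gᵢe^(−Eᵢ/kT) / Z = (0.109·0.568493 + 0.369·0.147796 + 0.554·0.113345 + 0.605·0.130536 + 0.634·0.0748834) / 1.03505 = 0.2954 eV.

0.2954 eV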